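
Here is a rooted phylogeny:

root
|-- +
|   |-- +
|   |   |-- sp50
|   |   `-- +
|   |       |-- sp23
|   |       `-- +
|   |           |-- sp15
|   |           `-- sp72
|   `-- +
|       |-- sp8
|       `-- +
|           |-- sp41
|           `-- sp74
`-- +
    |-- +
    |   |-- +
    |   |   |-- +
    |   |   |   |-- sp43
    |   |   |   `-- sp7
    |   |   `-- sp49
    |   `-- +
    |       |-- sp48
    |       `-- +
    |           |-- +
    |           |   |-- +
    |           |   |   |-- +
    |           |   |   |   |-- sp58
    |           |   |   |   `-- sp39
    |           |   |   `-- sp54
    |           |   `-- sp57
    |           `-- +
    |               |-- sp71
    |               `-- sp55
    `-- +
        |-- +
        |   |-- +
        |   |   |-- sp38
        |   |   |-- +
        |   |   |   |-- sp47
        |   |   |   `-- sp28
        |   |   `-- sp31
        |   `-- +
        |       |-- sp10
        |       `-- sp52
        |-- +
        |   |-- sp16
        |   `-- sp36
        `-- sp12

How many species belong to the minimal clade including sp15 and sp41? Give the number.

The MRCA of sp15 and sp41 is the node subtending ((sp50,(sp23,(sp15,sp72))),(sp8,(sp41,sp74))).
That clade contains 7 terminal taxa: sp15, sp23, sp41, sp50, sp72, sp74, sp8.

7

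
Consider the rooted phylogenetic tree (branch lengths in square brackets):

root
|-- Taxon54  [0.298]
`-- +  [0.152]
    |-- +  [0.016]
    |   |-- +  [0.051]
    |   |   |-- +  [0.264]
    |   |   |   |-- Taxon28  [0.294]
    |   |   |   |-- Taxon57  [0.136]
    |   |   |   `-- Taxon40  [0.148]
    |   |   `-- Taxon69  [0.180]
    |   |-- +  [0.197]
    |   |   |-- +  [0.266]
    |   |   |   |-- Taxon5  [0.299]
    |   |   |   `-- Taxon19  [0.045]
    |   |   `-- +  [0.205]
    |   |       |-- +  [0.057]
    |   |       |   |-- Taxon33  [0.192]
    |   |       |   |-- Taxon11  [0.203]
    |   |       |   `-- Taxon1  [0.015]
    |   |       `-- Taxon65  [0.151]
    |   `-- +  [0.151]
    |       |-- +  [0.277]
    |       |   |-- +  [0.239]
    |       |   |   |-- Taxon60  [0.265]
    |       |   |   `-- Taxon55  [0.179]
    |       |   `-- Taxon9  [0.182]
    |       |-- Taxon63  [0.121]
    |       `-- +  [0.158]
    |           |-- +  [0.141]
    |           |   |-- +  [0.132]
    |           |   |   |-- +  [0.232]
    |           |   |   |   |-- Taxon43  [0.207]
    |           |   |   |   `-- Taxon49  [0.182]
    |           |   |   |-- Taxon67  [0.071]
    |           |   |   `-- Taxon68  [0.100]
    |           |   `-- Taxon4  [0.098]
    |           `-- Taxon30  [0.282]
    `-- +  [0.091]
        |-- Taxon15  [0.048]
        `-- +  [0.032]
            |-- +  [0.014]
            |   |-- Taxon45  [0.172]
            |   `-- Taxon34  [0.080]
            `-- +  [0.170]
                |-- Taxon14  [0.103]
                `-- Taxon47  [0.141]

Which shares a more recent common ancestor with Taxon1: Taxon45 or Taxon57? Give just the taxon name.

Taxon57

The MRCA of Taxon1 and Taxon57 subtends (((Taxon28,Taxon57,Taxon40),Taxon69),((Taxon5,Taxon19),((Taxon33,Taxon11,Taxon1),Taxon65)),(((Taxon60,Taxon55),Taxon9),Taxon63,((((Taxon43,Taxon49),Taxon67,Taxon68),Taxon4),Taxon30))) (20 taxa).
The MRCA of Taxon1 and Taxon45 subtends ((((Taxon28,Taxon57,Taxon40),Taxon69),((Taxon5,Taxon19),((Taxon33,Taxon11,Taxon1),Taxon65)),(((Taxon60,Taxon55),Taxon9),Taxon63,((((Taxon43,Taxon49),Taxon67,Taxon68),Taxon4),Taxon30))),(Taxon15,((Taxon45,Taxon34),(Taxon14,Taxon47)))) (25 taxa).
The first is nested inside the second, so Taxon1 shares a more recent common ancestor with Taxon57.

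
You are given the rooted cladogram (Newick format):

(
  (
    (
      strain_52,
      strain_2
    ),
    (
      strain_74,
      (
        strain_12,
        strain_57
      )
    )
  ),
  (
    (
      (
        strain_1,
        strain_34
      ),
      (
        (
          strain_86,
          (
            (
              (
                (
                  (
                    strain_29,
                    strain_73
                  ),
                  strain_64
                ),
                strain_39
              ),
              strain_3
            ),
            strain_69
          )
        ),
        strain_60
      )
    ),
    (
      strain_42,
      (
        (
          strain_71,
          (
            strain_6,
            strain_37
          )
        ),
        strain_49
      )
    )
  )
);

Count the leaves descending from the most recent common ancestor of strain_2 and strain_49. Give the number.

20

The MRCA of strain_2 and strain_49 is the root, so the clade is the entire tree.
That clade contains 20 terminal taxa: strain_1, strain_12, strain_2, strain_29, strain_3, strain_34, strain_37, strain_39, strain_42, strain_49, strain_52, strain_57, strain_6, strain_60, strain_64, strain_69, strain_71, strain_73, strain_74, strain_86.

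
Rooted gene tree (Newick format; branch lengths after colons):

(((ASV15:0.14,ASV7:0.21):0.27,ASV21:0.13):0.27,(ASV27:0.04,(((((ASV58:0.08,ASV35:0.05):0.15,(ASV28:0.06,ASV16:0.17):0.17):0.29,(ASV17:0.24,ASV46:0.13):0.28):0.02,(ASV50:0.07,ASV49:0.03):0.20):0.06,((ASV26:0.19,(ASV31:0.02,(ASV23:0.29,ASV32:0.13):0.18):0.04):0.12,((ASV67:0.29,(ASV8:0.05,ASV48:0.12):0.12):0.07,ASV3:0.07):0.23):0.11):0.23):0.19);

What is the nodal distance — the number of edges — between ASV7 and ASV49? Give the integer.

The MRCA of ASV7 and ASV49 is the root of the tree.
From ASV7 up to that node: 3 branches. From ASV49 up to the same node: 5 branches. Total: 3 + 5 = 8.

8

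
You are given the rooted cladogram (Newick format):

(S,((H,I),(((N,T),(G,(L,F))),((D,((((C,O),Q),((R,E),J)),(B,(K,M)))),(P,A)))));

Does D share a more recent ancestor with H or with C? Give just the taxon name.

The MRCA of D and C subtends (D,((((C,O),Q),((R,E),J)),(B,(K,M)))) (10 taxa).
The MRCA of D and H subtends ((H,I),(((N,T),(G,(L,F))),((D,((((C,O),Q),((R,E),J)),(B,(K,M)))),(P,A)))) (19 taxa).
The first is nested inside the second, so D shares a more recent common ancestor with C.

C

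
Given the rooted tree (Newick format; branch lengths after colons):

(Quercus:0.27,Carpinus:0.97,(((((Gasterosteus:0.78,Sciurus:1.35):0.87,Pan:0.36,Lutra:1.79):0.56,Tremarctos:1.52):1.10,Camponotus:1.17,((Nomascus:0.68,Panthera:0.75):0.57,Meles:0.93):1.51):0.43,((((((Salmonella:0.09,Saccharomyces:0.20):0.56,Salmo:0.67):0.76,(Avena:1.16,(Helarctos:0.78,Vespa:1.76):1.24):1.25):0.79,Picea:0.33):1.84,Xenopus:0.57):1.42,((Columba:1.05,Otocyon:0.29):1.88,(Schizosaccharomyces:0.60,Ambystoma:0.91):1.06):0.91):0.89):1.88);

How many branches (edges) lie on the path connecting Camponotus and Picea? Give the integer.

The MRCA of Camponotus and Picea is the node subtending (((((Gasterosteus,Sciurus),Pan,Lutra),Tremarctos),Camponotus,((Nomascus,Panthera),Meles)),((((((Salmonella,Saccharomyces),Salmo),(Avena,(Helarctos,Vespa))),Picea),Xenopus),((Columba,Otocyon),(Schizosaccharomyces,Ambystoma)))).
From Camponotus up to that node: 2 branches. From Picea up to the same node: 4 branches. Total: 2 + 4 = 6.

6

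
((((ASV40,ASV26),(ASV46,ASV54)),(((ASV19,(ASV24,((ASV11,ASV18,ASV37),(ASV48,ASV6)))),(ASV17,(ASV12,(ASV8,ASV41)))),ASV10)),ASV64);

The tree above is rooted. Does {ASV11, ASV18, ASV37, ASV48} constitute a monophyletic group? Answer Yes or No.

No

The MRCA of the listed taxa subtends ((ASV11,ASV18,ASV37),(ASV48,ASV6)).
That clade also contains ASV6, which is not in the proposed group, so the group is not monophyletic.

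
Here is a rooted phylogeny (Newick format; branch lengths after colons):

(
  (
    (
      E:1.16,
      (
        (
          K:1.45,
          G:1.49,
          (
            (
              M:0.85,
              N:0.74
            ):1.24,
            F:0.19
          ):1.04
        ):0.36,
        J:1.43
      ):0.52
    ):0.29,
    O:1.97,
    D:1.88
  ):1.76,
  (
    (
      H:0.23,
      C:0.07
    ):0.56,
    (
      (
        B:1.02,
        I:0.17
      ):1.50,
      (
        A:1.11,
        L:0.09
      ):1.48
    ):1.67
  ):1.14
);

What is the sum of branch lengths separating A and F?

9.56

The path runs A → … → MRCA → … → F; the MRCA is the root of the tree.
Branch lengths along that path: 1.11 + 1.48 + 1.67 + 1.14 + 1.76 + 0.29 + 0.52 + 0.36 + 1.04 + 0.19 = 9.56.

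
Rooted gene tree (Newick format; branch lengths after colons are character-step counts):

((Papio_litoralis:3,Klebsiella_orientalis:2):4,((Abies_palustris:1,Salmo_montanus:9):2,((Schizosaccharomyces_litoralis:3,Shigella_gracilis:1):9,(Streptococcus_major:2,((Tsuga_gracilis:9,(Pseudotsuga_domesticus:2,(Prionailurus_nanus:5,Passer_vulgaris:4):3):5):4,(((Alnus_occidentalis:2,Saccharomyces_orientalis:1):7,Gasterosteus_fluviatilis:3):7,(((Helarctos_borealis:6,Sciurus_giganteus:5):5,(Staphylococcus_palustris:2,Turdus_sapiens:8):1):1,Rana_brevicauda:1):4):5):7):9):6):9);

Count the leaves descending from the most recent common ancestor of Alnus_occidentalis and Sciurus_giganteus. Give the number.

The MRCA of Alnus_occidentalis and Sciurus_giganteus is the node subtending (((Alnus_occidentalis,Saccharomyces_orientalis),Gasterosteus_fluviatilis),(((Helarctos_borealis,Sciurus_giganteus),(Staphylococcus_palustris,Turdus_sapiens)),Rana_brevicauda)).
That clade contains 8 terminal taxa: Alnus_occidentalis, Gasterosteus_fluviatilis, Helarctos_borealis, Rana_brevicauda, Saccharomyces_orientalis, Sciurus_giganteus, Staphylococcus_palustris, Turdus_sapiens.

8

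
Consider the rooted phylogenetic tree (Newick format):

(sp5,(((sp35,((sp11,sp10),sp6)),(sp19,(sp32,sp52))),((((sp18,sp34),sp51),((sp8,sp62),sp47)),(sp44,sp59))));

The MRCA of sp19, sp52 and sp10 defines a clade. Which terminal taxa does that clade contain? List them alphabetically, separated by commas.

sp10, sp11, sp19, sp32, sp35, sp52, sp6

Tracing sp19: it sits inside (sp19,(sp32,sp52)).
Tracing sp52: it sits inside (sp32,sp52).
Tracing sp10: it sits inside (sp11,sp10).
The smallest clade enclosing all 3 is ((sp35,((sp11,sp10),sp6)),(sp19,(sp32,sp52))); the answer is its 7 terminal taxa in alphabetical order.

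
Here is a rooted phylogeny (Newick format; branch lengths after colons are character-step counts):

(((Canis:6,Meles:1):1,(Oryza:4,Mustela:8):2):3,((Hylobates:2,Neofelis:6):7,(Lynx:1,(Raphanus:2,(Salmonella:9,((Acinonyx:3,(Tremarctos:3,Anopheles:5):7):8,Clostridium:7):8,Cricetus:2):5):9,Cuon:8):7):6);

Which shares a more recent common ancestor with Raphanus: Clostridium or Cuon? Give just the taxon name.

Clostridium

The MRCA of Raphanus and Clostridium subtends (Raphanus,(Salmonella,((Acinonyx,(Tremarctos,Anopheles)),Clostridium),Cricetus)) (7 taxa).
The MRCA of Raphanus and Cuon subtends (Lynx,(Raphanus,(Salmonella,((Acinonyx,(Tremarctos,Anopheles)),Clostridium),Cricetus)),Cuon) (9 taxa).
The first is nested inside the second, so Raphanus shares a more recent common ancestor with Clostridium.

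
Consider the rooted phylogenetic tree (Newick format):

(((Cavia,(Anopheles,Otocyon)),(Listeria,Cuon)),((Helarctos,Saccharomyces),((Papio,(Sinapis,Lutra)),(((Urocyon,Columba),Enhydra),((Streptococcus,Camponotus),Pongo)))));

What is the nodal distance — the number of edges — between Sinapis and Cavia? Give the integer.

The MRCA of Sinapis and Cavia is the root of the tree.
From Sinapis up to that node: 5 branches. From Cavia up to the same node: 3 branches. Total: 5 + 3 = 8.

8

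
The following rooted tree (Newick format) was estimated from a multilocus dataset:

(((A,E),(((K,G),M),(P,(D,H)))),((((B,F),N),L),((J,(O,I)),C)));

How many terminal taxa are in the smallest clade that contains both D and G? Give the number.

The MRCA of D and G is the node subtending (((K,G),M),(P,(D,H))).
That clade contains 6 terminal taxa: D, G, H, K, M, P.

6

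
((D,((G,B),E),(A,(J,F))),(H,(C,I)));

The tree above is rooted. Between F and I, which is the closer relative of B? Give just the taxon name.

The MRCA of B and F subtends (D,((G,B),E),(A,(J,F))) (7 taxa).
The MRCA of B and I is the root, subtending the entire tree (10 taxa).
The first is nested inside the second, so B shares a more recent common ancestor with F.

F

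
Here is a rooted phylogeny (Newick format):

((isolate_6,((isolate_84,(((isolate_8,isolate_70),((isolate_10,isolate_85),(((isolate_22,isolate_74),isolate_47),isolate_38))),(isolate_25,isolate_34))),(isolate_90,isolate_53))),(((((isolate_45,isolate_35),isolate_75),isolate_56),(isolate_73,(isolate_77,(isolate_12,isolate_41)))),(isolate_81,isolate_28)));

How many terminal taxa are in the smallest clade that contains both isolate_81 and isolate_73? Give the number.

The MRCA of isolate_81 and isolate_73 is the node subtending (((((isolate_45,isolate_35),isolate_75),isolate_56),(isolate_73,(isolate_77,(isolate_12,isolate_41)))),(isolate_81,isolate_28)).
That clade contains 10 terminal taxa: isolate_12, isolate_28, isolate_35, isolate_41, isolate_45, isolate_56, isolate_73, isolate_75, isolate_77, isolate_81.

10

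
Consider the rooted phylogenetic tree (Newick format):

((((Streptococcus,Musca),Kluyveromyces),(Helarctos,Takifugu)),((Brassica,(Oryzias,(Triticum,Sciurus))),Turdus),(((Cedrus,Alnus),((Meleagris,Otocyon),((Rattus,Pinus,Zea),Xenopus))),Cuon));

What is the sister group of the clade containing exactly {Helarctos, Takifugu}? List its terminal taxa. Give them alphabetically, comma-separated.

Kluyveromyces, Musca, Streptococcus

The clade containing exactly {Helarctos, Takifugu} attaches to the tree at the node subtending (((Streptococcus,Musca),Kluyveromyces),(Helarctos,Takifugu)).
The other lineage descending from that same node — the sister group — is ((Streptococcus,Musca),Kluyveromyces); its 3 tips in alphabetical order are the answer.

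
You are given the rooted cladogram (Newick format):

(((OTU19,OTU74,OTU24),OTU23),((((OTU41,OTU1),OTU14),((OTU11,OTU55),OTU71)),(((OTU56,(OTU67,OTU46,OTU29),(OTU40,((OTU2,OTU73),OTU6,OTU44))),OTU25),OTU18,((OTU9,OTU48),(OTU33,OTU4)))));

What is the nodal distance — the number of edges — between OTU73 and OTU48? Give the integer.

9

The MRCA of OTU73 and OTU48 is the node subtending (((OTU56,(OTU67,OTU46,OTU29),(OTU40,((OTU2,OTU73),OTU6,OTU44))),OTU25),OTU18,((OTU9,OTU48),(OTU33,OTU4))).
From OTU73 up to that node: 6 branches. From OTU48 up to the same node: 3 branches. Total: 6 + 3 = 9.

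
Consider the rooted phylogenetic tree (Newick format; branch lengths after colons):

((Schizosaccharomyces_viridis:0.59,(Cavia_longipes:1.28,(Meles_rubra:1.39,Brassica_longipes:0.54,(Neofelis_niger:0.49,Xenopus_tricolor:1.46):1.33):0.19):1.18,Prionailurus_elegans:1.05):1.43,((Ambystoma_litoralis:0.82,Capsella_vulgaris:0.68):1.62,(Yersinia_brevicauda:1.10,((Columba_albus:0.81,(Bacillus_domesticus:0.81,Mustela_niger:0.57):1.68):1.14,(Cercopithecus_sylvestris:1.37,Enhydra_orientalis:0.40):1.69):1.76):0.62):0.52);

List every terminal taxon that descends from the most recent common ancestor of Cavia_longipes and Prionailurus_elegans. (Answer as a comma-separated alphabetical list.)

Brassica_longipes, Cavia_longipes, Meles_rubra, Neofelis_niger, Prionailurus_elegans, Schizosaccharomyces_viridis, Xenopus_tricolor

Tracing Cavia_longipes: it sits inside (Cavia_longipes,(Meles_rubra,Brassica_longipes,(Neofelis_niger,Xenopus_tricolor))).
Tracing Prionailurus_elegans: it sits inside (Schizosaccharomyces_viridis,(Cavia_longipes,(Meles_rubra,Brassica_longipes,(Neofelis_niger,Xenopus_tricolor))),Prionailurus_elegans).
The smallest clade enclosing both is (Schizosaccharomyces_viridis,(Cavia_longipes,(Meles_rubra,Brassica_longipes,(Neofelis_niger,Xenopus_tricolor))),Prionailurus_elegans); the answer is its 7 terminal taxa in alphabetical order.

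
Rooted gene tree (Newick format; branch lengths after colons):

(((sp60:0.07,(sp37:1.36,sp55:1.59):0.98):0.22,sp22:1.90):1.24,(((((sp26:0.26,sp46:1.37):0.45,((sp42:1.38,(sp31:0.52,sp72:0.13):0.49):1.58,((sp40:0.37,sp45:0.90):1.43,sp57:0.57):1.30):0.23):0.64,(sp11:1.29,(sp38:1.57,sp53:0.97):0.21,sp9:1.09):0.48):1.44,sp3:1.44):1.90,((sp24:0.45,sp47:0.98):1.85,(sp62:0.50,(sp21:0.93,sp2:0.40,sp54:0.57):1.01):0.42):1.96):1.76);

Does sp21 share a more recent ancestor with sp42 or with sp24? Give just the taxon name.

sp24

The MRCA of sp21 and sp24 subtends ((sp24,sp47),(sp62,(sp21,sp2,sp54))) (6 taxa).
The MRCA of sp21 and sp42 subtends (((((sp26,sp46),((sp42,(sp31,sp72)),((sp40,sp45),sp57))),(sp11,(sp38,sp53),sp9)),sp3),((sp24,sp47),(sp62,(sp21,sp2,sp54)))) (19 taxa).
The first is nested inside the second, so sp21 shares a more recent common ancestor with sp24.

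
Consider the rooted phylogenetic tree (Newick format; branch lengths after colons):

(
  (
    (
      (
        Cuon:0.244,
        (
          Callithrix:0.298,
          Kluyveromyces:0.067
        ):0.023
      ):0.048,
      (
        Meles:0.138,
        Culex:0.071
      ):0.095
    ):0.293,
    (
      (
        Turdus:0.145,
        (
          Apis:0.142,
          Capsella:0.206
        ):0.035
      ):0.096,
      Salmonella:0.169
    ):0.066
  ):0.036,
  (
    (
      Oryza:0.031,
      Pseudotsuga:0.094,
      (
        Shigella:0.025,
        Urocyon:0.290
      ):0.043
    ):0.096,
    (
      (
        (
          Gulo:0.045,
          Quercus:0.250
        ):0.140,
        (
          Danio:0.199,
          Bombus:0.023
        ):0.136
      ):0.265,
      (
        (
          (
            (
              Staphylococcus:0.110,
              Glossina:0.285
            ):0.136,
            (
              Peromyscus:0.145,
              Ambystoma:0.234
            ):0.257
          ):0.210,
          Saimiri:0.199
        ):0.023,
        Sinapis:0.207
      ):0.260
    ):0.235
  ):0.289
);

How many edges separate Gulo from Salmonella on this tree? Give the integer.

8

The MRCA of Gulo and Salmonella is the root of the tree.
From Gulo up to that node: 5 branches. From Salmonella up to the same node: 3 branches. Total: 5 + 3 = 8.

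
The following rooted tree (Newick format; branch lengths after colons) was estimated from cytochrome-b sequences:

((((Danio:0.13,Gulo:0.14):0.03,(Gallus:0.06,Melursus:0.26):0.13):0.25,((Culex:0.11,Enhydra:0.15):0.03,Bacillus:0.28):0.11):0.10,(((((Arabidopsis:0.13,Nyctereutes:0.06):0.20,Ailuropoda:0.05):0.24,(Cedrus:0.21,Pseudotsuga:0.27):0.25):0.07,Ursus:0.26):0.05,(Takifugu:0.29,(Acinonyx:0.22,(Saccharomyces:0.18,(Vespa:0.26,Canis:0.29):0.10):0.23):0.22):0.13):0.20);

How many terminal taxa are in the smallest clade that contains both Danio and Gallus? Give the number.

4

The MRCA of Danio and Gallus is the node subtending ((Danio,Gulo),(Gallus,Melursus)).
That clade contains 4 terminal taxa: Danio, Gallus, Gulo, Melursus.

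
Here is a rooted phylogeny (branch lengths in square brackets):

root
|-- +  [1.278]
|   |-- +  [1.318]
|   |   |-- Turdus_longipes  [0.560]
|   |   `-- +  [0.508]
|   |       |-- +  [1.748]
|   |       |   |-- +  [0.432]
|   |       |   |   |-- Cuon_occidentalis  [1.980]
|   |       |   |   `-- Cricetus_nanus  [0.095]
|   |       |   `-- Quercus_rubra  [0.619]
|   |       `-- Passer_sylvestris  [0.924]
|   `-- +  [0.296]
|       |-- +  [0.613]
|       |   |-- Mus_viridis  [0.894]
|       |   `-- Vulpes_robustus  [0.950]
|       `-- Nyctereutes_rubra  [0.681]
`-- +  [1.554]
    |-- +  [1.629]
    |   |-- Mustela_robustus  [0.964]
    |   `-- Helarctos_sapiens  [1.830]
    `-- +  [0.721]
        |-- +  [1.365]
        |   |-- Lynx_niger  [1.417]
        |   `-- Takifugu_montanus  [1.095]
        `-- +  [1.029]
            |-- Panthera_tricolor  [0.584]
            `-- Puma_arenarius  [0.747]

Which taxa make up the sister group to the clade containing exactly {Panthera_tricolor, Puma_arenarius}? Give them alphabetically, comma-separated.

Lynx_niger, Takifugu_montanus

The clade containing exactly {Panthera_tricolor, Puma_arenarius} attaches to the tree at the node subtending ((Lynx_niger,Takifugu_montanus),(Panthera_tricolor,Puma_arenarius)).
The other lineage descending from that same node — the sister group — is (Lynx_niger,Takifugu_montanus); its 2 tips in alphabetical order are the answer.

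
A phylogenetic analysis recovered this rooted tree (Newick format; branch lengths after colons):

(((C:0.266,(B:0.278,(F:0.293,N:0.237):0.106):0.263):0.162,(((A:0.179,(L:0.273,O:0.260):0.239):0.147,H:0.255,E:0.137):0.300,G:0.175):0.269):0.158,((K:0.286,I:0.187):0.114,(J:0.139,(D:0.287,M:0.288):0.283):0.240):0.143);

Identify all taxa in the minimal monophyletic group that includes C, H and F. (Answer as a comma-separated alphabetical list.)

A, B, C, E, F, G, H, L, N, O

Tracing C: it sits inside (C,(B,(F,N))).
Tracing H: it sits inside ((A,(L,O)),H,E).
Tracing F: it sits inside (F,N).
The smallest clade enclosing all 3 is ((C,(B,(F,N))),(((A,(L,O)),H,E),G)); the answer is its 10 terminal taxa in alphabetical order.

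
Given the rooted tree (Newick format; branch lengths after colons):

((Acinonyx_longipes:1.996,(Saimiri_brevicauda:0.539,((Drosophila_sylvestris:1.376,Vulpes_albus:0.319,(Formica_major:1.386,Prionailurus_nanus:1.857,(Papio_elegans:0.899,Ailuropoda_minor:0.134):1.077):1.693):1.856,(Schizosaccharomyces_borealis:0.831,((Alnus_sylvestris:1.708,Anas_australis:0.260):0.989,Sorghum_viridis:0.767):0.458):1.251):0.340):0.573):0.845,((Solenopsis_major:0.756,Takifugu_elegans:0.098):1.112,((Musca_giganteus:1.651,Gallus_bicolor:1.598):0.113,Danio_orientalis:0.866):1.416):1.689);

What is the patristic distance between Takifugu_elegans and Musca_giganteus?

The path runs Takifugu_elegans → … → MRCA → … → Musca_giganteus; the MRCA is the node subtending ((Solenopsis_major,Takifugu_elegans),((Musca_giganteus,Gallus_bicolor),Danio_orientalis)).
Branch lengths along that path: 0.098 + 1.112 + 1.416 + 0.113 + 1.651 = 4.390.

4.390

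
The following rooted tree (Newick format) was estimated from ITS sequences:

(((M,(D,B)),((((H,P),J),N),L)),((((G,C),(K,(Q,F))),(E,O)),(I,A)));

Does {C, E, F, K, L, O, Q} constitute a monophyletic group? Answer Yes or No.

The MRCA of the listed taxa is the root, so the smallest clade containing them is the whole tree.
That clade also contains A, B, D, G, H, I, J, M, N, P, which are not in the proposed group, so the group is not monophyletic.

No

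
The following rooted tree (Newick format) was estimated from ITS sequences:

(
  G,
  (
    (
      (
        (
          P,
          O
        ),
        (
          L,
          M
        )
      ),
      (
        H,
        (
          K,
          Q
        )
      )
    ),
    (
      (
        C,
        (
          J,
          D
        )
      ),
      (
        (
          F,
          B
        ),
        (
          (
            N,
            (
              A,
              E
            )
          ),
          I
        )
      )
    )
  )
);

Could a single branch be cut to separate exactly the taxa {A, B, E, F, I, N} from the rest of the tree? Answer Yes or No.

Yes

The most recent common ancestor of these taxa subtends ((F,B),((N,(A,E)),I)).
That clade has exactly 6 tips — every listed taxon and nothing else — so the group is monophyletic.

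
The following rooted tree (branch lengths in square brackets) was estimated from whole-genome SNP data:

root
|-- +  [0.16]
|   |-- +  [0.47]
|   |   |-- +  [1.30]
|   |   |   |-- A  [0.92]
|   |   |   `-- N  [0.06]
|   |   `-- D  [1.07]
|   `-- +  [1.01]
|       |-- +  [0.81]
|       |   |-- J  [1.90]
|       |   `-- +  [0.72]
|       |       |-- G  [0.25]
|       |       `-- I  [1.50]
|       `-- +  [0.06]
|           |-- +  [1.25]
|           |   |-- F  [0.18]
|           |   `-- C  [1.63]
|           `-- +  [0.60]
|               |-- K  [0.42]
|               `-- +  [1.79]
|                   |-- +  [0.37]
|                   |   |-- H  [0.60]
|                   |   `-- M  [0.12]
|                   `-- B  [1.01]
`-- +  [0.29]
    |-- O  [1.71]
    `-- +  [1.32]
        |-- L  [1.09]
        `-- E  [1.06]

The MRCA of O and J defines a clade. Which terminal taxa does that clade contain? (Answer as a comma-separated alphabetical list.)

A, B, C, D, E, F, G, H, I, J, K, L, M, N, O

Tracing O: it sits inside (O,(L,E)).
Tracing J: it sits inside (J,(G,I)).
The smallest clade enclosing both is the whole tree (their MRCA is the root), so the answer is all 15 tips in alphabetical order.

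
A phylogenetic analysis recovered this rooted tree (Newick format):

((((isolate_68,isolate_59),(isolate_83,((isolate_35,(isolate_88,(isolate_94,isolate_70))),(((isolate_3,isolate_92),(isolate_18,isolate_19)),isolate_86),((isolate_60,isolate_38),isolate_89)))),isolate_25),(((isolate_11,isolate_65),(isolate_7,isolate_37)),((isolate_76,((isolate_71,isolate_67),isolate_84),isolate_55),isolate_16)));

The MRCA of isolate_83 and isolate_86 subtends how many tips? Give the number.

13

The MRCA of isolate_83 and isolate_86 is the node subtending (isolate_83,((isolate_35,(isolate_88,(isolate_94,isolate_70))),(((isolate_3,isolate_92),(isolate_18,isolate_19)),isolate_86),((isolate_60,isolate_38),isolate_89))).
That clade contains 13 terminal taxa: isolate_18, isolate_19, isolate_3, isolate_35, isolate_38, isolate_60, isolate_70, isolate_83, isolate_86, isolate_88, isolate_89, isolate_92, isolate_94.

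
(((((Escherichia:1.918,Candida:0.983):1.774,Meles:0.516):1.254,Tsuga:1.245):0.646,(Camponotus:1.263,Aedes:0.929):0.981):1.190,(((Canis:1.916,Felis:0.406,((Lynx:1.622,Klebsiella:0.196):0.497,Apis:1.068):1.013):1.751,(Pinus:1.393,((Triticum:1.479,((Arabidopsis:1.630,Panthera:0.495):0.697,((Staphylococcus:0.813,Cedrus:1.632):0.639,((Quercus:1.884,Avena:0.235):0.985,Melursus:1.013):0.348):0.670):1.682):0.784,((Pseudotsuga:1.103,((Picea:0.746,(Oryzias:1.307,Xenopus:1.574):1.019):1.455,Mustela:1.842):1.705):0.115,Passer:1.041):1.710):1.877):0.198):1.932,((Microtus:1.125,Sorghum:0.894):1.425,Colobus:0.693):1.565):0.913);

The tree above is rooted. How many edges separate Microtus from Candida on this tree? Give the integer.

9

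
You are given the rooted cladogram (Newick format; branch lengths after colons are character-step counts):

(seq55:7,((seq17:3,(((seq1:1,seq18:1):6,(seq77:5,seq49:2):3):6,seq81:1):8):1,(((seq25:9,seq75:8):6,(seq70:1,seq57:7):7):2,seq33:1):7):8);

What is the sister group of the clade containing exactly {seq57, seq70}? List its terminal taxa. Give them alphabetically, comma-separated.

The clade containing exactly {seq57, seq70} attaches to the tree at the node subtending ((seq25,seq75),(seq70,seq57)).
The other lineage descending from that same node — the sister group — is (seq25,seq75); its 2 tips in alphabetical order are the answer.

seq25, seq75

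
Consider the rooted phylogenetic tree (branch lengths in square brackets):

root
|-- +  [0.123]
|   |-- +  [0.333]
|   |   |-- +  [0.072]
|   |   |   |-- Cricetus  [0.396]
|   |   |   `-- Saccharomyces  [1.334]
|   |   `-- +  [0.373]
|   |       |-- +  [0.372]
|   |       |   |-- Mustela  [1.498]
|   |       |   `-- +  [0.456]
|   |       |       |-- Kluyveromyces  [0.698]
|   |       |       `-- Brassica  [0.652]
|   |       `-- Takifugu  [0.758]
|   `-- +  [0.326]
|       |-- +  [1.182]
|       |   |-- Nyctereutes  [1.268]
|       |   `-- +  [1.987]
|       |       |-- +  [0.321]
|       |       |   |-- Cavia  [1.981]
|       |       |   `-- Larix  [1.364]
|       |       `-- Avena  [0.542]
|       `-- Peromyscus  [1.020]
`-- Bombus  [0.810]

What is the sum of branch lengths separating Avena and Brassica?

The path runs Avena → … → MRCA → … → Brassica; the MRCA is the node subtending (((Cricetus,Saccharomyces),((Mustela,(Kluyveromyces,Brassica)),Takifugu)),((Nyctereutes,((Cavia,Larix),Avena)),Peromyscus)).
Branch lengths along that path: 0.542 + 1.987 + 1.182 + 0.326 + 0.333 + 0.373 + 0.372 + 0.456 + 0.652 = 6.223.

6.223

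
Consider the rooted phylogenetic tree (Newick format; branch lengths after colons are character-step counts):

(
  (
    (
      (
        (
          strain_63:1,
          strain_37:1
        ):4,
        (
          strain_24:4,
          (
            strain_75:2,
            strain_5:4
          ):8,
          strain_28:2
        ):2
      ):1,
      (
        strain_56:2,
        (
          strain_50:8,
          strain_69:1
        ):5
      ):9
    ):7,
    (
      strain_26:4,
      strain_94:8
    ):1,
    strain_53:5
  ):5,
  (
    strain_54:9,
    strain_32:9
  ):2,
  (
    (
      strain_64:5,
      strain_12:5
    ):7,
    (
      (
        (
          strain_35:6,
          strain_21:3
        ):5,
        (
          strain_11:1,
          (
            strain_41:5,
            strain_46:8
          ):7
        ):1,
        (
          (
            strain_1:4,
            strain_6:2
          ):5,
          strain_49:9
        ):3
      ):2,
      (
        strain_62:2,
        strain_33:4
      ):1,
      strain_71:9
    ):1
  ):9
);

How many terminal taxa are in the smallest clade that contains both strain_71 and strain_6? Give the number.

11

The MRCA of strain_71 and strain_6 is the node subtending (((strain_35,strain_21),(strain_11,(strain_41,strain_46)),((strain_1,strain_6),strain_49)),(strain_62,strain_33),strain_71).
That clade contains 11 terminal taxa: strain_1, strain_11, strain_21, strain_33, strain_35, strain_41, strain_46, strain_49, strain_6, strain_62, strain_71.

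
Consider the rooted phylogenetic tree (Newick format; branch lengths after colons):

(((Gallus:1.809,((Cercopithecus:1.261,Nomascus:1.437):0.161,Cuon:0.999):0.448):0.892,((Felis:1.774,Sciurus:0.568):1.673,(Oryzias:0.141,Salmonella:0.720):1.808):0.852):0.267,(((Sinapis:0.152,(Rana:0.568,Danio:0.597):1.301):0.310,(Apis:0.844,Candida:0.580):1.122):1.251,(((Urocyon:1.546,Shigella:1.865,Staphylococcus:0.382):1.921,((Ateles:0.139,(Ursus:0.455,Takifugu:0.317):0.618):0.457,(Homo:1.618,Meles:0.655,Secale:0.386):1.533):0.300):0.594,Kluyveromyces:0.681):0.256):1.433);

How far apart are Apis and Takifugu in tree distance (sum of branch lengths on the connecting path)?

The path runs Apis → … → MRCA → … → Takifugu; the MRCA is the node subtending (((Sinapis,(Rana,Danio)),(Apis,Candida)),(((Urocyon,Shigella,Staphylococcus),((Ateles,(Ursus,Takifugu)),(Homo,Meles,Secale))),Kluyveromyces)).
Branch lengths along that path: 0.844 + 1.122 + 1.251 + 0.256 + 0.594 + 0.300 + 0.457 + 0.618 + 0.317 = 5.759.

5.759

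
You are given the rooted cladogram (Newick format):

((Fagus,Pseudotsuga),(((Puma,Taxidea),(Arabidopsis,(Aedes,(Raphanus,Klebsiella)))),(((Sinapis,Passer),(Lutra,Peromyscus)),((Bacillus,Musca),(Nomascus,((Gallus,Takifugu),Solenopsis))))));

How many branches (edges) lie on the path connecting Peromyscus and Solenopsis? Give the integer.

7

The MRCA of Peromyscus and Solenopsis is the node subtending (((Sinapis,Passer),(Lutra,Peromyscus)),((Bacillus,Musca),(Nomascus,((Gallus,Takifugu),Solenopsis)))).
From Peromyscus up to that node: 3 branches. From Solenopsis up to the same node: 4 branches. Total: 3 + 4 = 7.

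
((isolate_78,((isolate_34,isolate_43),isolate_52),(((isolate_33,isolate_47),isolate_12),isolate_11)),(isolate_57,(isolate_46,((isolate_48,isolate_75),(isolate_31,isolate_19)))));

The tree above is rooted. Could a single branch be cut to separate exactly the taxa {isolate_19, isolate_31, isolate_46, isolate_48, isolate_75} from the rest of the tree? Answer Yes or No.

Yes

The most recent common ancestor of these taxa subtends (isolate_46,((isolate_48,isolate_75),(isolate_31,isolate_19))).
That clade has exactly 5 tips — every listed taxon and nothing else — so the group is monophyletic.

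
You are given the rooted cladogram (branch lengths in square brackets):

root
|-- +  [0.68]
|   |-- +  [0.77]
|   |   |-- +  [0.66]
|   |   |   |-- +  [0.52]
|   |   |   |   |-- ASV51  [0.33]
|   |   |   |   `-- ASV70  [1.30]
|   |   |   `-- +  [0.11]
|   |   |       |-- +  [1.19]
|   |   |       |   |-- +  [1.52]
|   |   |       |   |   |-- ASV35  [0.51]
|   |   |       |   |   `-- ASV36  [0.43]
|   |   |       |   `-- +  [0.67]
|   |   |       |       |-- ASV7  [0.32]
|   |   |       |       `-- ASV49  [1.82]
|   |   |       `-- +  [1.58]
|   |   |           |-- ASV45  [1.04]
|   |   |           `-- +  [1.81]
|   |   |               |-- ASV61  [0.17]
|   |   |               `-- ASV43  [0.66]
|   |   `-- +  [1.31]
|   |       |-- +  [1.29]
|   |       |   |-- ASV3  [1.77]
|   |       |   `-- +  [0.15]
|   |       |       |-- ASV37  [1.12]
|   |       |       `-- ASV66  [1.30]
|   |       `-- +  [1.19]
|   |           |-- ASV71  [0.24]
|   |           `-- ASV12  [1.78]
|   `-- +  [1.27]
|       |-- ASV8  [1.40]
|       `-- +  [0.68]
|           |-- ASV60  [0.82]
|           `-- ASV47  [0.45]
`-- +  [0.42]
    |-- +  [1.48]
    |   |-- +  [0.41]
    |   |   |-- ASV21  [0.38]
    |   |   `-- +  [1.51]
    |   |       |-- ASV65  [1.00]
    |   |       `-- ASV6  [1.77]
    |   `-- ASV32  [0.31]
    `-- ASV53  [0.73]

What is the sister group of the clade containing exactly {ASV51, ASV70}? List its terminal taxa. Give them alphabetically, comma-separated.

The clade containing exactly {ASV51, ASV70} attaches to the tree at the node subtending ((ASV51,ASV70),(((ASV35,ASV36),(ASV7,ASV49)),(ASV45,(ASV61,ASV43)))).
The other lineage descending from that same node — the sister group — is (((ASV35,ASV36),(ASV7,ASV49)),(ASV45,(ASV61,ASV43))); its 7 tips in alphabetical order are the answer.

ASV35, ASV36, ASV43, ASV45, ASV49, ASV61, ASV7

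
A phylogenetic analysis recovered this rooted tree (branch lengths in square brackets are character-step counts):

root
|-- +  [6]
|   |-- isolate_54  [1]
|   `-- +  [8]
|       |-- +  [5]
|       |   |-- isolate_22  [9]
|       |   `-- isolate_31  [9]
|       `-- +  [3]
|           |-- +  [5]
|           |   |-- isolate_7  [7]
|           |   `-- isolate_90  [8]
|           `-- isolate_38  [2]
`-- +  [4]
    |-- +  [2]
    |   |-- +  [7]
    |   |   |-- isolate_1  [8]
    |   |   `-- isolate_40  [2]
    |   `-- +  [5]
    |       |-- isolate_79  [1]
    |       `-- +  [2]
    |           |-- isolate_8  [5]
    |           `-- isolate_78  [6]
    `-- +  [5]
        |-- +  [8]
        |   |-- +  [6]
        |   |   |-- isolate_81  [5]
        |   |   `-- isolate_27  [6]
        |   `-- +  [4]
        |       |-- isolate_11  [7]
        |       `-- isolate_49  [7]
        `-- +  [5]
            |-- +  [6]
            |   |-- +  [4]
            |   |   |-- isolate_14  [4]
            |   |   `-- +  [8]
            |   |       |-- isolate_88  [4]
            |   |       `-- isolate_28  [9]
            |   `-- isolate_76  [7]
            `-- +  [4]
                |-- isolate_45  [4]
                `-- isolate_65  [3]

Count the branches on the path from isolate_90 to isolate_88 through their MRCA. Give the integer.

The MRCA of isolate_90 and isolate_88 is the root of the tree.
From isolate_90 up to that node: 5 branches. From isolate_88 up to the same node: 7 branches. Total: 5 + 7 = 12.

12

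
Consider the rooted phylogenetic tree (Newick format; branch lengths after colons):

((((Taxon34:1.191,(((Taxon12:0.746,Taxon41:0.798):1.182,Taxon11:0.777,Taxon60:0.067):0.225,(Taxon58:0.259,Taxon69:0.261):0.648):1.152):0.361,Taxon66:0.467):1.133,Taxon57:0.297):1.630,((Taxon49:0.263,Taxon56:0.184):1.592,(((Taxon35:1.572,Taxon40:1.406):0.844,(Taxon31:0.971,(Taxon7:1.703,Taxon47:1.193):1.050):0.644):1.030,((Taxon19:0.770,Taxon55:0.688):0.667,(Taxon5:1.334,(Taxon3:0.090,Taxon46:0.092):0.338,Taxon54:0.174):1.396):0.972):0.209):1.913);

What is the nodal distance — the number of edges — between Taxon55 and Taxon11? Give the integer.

The MRCA of Taxon55 and Taxon11 is the root of the tree.
From Taxon55 up to that node: 5 branches. From Taxon11 up to the same node: 6 branches. Total: 5 + 6 = 11.

11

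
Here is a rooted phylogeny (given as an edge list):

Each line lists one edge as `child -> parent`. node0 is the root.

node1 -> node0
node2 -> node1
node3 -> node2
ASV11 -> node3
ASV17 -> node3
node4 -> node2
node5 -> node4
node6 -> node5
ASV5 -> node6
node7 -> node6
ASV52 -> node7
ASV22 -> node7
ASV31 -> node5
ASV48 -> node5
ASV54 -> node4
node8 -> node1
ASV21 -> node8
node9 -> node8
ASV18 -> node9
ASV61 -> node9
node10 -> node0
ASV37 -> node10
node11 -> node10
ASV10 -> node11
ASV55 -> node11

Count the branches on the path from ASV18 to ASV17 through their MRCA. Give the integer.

6

The MRCA of ASV18 and ASV17 is the node subtending (((ASV11,ASV17),(((ASV5,(ASV52,ASV22)),ASV31,ASV48),ASV54)),(ASV21,(ASV18,ASV61))).
From ASV18 up to that node: 3 branches. From ASV17 up to the same node: 3 branches. Total: 3 + 3 = 6.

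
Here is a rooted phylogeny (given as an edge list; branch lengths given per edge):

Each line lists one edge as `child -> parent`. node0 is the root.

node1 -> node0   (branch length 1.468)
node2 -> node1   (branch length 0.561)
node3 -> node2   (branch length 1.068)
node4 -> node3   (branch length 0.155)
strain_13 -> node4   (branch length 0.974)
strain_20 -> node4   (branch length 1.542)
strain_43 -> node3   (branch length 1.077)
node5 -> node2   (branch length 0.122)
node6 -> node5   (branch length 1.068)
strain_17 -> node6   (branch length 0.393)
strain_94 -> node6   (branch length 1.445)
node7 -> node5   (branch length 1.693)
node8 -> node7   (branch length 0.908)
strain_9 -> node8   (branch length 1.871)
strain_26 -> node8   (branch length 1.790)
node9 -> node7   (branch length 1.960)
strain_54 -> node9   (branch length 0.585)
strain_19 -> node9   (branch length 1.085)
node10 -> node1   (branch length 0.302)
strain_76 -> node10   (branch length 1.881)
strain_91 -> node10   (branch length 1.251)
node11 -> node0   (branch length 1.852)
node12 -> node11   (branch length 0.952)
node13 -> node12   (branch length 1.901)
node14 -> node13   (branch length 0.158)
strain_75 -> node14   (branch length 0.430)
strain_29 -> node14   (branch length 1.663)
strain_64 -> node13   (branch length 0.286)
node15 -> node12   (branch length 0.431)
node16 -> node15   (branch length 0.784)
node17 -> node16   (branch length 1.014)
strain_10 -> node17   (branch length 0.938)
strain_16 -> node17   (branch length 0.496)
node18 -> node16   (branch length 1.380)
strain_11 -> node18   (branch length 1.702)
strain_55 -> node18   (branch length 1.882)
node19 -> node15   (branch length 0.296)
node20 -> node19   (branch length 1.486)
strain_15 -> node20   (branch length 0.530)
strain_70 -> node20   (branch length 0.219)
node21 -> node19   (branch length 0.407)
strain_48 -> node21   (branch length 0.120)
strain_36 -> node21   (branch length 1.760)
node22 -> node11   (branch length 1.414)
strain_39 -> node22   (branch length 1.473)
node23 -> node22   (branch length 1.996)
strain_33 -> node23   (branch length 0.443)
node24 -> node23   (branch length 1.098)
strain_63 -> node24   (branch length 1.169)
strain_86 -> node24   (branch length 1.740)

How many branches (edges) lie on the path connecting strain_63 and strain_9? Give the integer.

The MRCA of strain_63 and strain_9 is the root of the tree.
From strain_63 up to that node: 5 branches. From strain_9 up to the same node: 6 branches. Total: 5 + 6 = 11.

11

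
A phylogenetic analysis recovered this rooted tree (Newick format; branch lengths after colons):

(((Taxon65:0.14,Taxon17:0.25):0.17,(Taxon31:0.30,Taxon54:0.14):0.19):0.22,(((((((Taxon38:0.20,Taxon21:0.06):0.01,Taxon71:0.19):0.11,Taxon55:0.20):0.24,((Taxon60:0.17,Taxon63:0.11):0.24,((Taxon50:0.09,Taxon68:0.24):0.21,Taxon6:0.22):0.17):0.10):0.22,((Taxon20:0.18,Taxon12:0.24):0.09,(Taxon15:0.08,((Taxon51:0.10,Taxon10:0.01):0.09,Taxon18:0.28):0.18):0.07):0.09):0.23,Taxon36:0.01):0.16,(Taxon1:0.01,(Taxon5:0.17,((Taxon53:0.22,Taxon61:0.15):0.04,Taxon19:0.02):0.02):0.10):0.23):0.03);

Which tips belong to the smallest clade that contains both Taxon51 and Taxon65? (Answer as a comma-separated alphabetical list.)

Taxon1, Taxon10, Taxon12, Taxon15, Taxon17, Taxon18, Taxon19, Taxon20, Taxon21, Taxon31, Taxon36, Taxon38, Taxon5, Taxon50, Taxon51, Taxon53, Taxon54, Taxon55, Taxon6, Taxon60, Taxon61, Taxon63, Taxon65, Taxon68, Taxon71

Tracing Taxon51: it sits inside (Taxon51,Taxon10).
Tracing Taxon65: it sits inside (Taxon65,Taxon17).
The smallest clade enclosing both is the whole tree (their MRCA is the root), so the answer is all 25 tips in alphabetical order.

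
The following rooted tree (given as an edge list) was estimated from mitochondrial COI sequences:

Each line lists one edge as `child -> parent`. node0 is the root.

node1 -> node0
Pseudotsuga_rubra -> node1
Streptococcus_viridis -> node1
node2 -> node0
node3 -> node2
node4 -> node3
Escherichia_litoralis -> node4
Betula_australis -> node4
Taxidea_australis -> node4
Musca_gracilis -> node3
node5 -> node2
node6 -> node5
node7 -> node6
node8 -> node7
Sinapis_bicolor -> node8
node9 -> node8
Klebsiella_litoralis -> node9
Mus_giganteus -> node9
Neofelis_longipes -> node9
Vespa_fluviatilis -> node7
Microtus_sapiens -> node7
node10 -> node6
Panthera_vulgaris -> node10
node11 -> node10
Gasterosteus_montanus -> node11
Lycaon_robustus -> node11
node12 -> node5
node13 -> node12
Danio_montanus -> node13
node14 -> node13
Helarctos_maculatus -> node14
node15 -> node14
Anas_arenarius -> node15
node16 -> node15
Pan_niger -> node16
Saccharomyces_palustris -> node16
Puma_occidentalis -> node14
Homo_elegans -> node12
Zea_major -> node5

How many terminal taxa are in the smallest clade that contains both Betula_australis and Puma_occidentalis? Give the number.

21

The MRCA of Betula_australis and Puma_occidentalis is the node subtending (((Escherichia_litoralis,Betula_australis,Taxidea_australis),Musca_gracilis),((((Sinapis_bicolor,(Klebsiella_litoralis,Mus_giganteus,Neofelis_longipes)),Vespa_fluviatilis,Microtus_sapiens),(Panthera_vulgaris,(Gasterosteus_montanus,Lycaon_robustus))),((Danio_montanus,(Helarctos_maculatus,(Anas_arenarius,(Pan_niger,Saccharomyces_palustris)),Puma_occidentalis)),Homo_elegans),Zea_major)).
That clade contains 21 terminal taxa: Anas_arenarius, Betula_australis, Danio_montanus, Escherichia_litoralis, Gasterosteus_montanus, Helarctos_maculatus, Homo_elegans, Klebsiella_litoralis, Lycaon_robustus, Microtus_sapiens, Mus_giganteus, Musca_gracilis, Neofelis_longipes, Pan_niger, Panthera_vulgaris, Puma_occidentalis, Saccharomyces_palustris, Sinapis_bicolor, Taxidea_australis, Vespa_fluviatilis, Zea_major.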